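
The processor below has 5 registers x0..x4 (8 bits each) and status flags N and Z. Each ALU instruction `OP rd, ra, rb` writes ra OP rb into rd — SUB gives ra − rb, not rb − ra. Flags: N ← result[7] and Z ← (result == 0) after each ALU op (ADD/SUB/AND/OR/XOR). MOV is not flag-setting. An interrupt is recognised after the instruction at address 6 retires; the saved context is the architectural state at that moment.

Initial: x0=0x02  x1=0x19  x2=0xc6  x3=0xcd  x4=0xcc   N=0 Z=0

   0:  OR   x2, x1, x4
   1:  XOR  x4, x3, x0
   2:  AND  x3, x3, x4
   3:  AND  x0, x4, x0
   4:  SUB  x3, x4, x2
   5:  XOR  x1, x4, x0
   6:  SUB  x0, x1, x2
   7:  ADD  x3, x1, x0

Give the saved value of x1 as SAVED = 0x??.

SAVED = 0xcd

after  0: x0=0x02 x1=0x19 x2=0xdd x3=0xcd x4=0xcc  N=1 Z=0
after  1: x0=0x02 x1=0x19 x2=0xdd x3=0xcd x4=0xcf  N=1 Z=0
after  2: x0=0x02 x1=0x19 x2=0xdd x3=0xcd x4=0xcf  N=1 Z=0
after  3: x0=0x02 x1=0x19 x2=0xdd x3=0xcd x4=0xcf  N=0 Z=0
after  4: x0=0x02 x1=0x19 x2=0xdd x3=0xf2 x4=0xcf  N=1 Z=0
after  5: x0=0x02 x1=0xcd x2=0xdd x3=0xf2 x4=0xcf  N=1 Z=0
after  6: x0=0xf0 x1=0xcd x2=0xdd x3=0xf2 x4=0xcf  N=1 Z=0
-- IRQ taken; context saved, return-PC = 7 --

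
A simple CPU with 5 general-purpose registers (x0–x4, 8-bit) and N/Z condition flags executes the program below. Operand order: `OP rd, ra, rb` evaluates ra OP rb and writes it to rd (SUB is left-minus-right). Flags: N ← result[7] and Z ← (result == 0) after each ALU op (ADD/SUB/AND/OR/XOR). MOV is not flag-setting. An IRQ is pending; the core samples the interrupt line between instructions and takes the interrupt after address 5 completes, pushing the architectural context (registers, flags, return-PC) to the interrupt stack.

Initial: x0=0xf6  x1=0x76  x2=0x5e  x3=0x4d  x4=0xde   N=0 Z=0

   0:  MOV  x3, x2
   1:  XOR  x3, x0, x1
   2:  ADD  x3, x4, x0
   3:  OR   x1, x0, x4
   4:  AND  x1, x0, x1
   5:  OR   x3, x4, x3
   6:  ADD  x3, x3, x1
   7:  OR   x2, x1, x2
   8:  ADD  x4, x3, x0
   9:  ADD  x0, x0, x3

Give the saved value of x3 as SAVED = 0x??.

after  0: x0=0xf6 x1=0x76 x2=0x5e x3=0x5e x4=0xde  N=0 Z=0
after  1: x0=0xf6 x1=0x76 x2=0x5e x3=0x80 x4=0xde  N=1 Z=0
after  2: x0=0xf6 x1=0x76 x2=0x5e x3=0xd4 x4=0xde  N=1 Z=0
after  3: x0=0xf6 x1=0xfe x2=0x5e x3=0xd4 x4=0xde  N=1 Z=0
after  4: x0=0xf6 x1=0xf6 x2=0x5e x3=0xd4 x4=0xde  N=1 Z=0
after  5: x0=0xf6 x1=0xf6 x2=0x5e x3=0xde x4=0xde  N=1 Z=0
-- IRQ taken; context saved, return-PC = 6 --

SAVED = 0xde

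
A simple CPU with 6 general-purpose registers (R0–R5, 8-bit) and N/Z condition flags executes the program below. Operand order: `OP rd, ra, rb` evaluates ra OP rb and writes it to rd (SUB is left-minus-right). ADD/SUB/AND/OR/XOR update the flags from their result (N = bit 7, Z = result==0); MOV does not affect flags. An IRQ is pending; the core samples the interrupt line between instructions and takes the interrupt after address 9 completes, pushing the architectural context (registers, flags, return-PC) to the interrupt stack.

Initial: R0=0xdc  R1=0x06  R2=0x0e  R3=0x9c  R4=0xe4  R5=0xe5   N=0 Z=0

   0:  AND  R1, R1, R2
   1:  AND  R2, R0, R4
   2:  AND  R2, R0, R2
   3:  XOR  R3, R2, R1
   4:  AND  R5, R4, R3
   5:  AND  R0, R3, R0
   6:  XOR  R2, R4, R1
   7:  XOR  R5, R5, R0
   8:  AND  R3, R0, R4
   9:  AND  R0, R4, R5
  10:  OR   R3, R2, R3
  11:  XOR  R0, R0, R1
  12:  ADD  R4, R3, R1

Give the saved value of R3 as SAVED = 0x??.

after  0: R0=0xdc R1=0x06 R2=0x0e R3=0x9c R4=0xe4 R5=0xe5  N=0 Z=0
after  1: R0=0xdc R1=0x06 R2=0xc4 R3=0x9c R4=0xe4 R5=0xe5  N=1 Z=0
after  2: R0=0xdc R1=0x06 R2=0xc4 R3=0x9c R4=0xe4 R5=0xe5  N=1 Z=0
after  3: R0=0xdc R1=0x06 R2=0xc4 R3=0xc2 R4=0xe4 R5=0xe5  N=1 Z=0
after  4: R0=0xdc R1=0x06 R2=0xc4 R3=0xc2 R4=0xe4 R5=0xc0  N=1 Z=0
after  5: R0=0xc0 R1=0x06 R2=0xc4 R3=0xc2 R4=0xe4 R5=0xc0  N=1 Z=0
after  6: R0=0xc0 R1=0x06 R2=0xe2 R3=0xc2 R4=0xe4 R5=0xc0  N=1 Z=0
after  7: R0=0xc0 R1=0x06 R2=0xe2 R3=0xc2 R4=0xe4 R5=0x00  N=0 Z=1
after  8: R0=0xc0 R1=0x06 R2=0xe2 R3=0xc0 R4=0xe4 R5=0x00  N=1 Z=0
after  9: R0=0x00 R1=0x06 R2=0xe2 R3=0xc0 R4=0xe4 R5=0x00  N=0 Z=1
-- IRQ taken; context saved, return-PC = 10 --

SAVED = 0xc0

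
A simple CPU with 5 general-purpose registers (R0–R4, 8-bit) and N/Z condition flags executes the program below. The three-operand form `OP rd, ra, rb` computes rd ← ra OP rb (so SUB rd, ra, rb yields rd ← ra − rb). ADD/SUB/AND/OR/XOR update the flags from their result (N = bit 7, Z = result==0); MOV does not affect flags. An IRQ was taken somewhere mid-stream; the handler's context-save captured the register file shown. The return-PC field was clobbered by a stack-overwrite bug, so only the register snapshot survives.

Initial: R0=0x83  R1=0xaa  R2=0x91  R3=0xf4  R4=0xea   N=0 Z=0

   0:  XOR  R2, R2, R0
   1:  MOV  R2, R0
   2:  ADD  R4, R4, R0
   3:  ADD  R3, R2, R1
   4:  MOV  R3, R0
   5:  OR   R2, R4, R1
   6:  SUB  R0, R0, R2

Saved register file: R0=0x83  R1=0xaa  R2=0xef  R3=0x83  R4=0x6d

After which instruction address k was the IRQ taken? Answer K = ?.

K = 5

after  0: R0=0x83 R1=0xaa R2=0x12 R3=0xf4 R4=0xea  N=0 Z=0
after  1: R0=0x83 R1=0xaa R2=0x83 R3=0xf4 R4=0xea  N=0 Z=0
after  2: R0=0x83 R1=0xaa R2=0x83 R3=0xf4 R4=0x6d  N=0 Z=0
after  3: R0=0x83 R1=0xaa R2=0x83 R3=0x2d R4=0x6d  N=0 Z=0
after  4: R0=0x83 R1=0xaa R2=0x83 R3=0x83 R4=0x6d  N=0 Z=0
after  5: R0=0x83 R1=0xaa R2=0xef R3=0x83 R4=0x6d  N=1 Z=0
-- IRQ taken; context saved, return-PC = 6 --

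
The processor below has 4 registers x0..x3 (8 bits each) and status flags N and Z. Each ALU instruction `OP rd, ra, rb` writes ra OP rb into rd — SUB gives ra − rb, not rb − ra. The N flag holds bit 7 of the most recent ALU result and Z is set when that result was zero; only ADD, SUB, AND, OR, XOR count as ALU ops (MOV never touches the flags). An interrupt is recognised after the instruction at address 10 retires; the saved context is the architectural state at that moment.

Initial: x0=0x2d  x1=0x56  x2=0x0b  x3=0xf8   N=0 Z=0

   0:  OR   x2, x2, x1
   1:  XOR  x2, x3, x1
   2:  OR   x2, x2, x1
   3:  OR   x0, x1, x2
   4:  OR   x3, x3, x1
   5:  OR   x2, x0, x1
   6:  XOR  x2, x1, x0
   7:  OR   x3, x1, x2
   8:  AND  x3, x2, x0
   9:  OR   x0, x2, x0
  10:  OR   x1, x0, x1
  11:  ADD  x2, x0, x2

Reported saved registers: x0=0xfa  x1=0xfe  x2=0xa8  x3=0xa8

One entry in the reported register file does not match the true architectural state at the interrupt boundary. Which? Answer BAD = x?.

BAD = x0

after  0: x0=0x2d x1=0x56 x2=0x5f x3=0xf8  N=0 Z=0
after  1: x0=0x2d x1=0x56 x2=0xae x3=0xf8  N=1 Z=0
after  2: x0=0x2d x1=0x56 x2=0xfe x3=0xf8  N=1 Z=0
after  3: x0=0xfe x1=0x56 x2=0xfe x3=0xf8  N=1 Z=0
after  4: x0=0xfe x1=0x56 x2=0xfe x3=0xfe  N=1 Z=0
after  5: x0=0xfe x1=0x56 x2=0xfe x3=0xfe  N=1 Z=0
after  6: x0=0xfe x1=0x56 x2=0xa8 x3=0xfe  N=1 Z=0
after  7: x0=0xfe x1=0x56 x2=0xa8 x3=0xfe  N=1 Z=0
after  8: x0=0xfe x1=0x56 x2=0xa8 x3=0xa8  N=1 Z=0
after  9: x0=0xfe x1=0x56 x2=0xa8 x3=0xa8  N=1 Z=0
after 10: x0=0xfe x1=0xfe x2=0xa8 x3=0xa8  N=1 Z=0
-- IRQ taken; context saved, return-PC = 11 --
mismatch: x0: reported 0xfa vs actual 0xfe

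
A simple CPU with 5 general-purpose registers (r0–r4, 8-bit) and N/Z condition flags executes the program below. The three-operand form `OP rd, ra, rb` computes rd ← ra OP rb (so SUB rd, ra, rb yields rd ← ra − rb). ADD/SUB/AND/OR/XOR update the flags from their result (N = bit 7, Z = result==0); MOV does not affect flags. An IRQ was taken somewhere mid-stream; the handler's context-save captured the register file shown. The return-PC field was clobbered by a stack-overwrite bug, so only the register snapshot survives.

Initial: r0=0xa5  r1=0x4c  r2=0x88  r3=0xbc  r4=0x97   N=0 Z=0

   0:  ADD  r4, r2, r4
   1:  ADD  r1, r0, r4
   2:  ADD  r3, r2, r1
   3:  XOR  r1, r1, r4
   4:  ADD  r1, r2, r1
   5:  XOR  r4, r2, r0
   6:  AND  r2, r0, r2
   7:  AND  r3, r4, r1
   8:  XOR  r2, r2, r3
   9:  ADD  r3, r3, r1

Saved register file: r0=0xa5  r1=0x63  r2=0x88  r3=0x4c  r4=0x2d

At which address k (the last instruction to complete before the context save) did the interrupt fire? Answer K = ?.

after  0: r0=0xa5 r1=0x4c r2=0x88 r3=0xbc r4=0x1f  N=0 Z=0
after  1: r0=0xa5 r1=0xc4 r2=0x88 r3=0xbc r4=0x1f  N=1 Z=0
after  2: r0=0xa5 r1=0xc4 r2=0x88 r3=0x4c r4=0x1f  N=0 Z=0
after  3: r0=0xa5 r1=0xdb r2=0x88 r3=0x4c r4=0x1f  N=1 Z=0
after  4: r0=0xa5 r1=0x63 r2=0x88 r3=0x4c r4=0x1f  N=0 Z=0
after  5: r0=0xa5 r1=0x63 r2=0x88 r3=0x4c r4=0x2d  N=0 Z=0
-- IRQ taken; context saved, return-PC = 6 --

K = 5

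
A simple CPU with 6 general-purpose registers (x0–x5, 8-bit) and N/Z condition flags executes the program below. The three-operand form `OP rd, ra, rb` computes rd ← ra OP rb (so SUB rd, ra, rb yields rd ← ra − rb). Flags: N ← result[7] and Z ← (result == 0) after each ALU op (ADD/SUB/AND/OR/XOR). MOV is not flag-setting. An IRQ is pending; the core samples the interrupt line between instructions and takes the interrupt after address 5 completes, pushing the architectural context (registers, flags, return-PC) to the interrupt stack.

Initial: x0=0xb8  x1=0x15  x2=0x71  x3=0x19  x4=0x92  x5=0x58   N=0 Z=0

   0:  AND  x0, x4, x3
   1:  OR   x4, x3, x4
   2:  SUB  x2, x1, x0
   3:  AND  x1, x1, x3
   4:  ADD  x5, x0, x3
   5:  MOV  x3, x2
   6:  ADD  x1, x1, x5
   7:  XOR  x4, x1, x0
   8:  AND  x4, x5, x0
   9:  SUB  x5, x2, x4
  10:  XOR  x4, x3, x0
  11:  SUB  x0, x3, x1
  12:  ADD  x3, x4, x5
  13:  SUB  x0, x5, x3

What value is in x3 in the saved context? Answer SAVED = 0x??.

after  0: x0=0x10 x1=0x15 x2=0x71 x3=0x19 x4=0x92 x5=0x58  N=0 Z=0
after  1: x0=0x10 x1=0x15 x2=0x71 x3=0x19 x4=0x9b x5=0x58  N=1 Z=0
after  2: x0=0x10 x1=0x15 x2=0x05 x3=0x19 x4=0x9b x5=0x58  N=0 Z=0
after  3: x0=0x10 x1=0x11 x2=0x05 x3=0x19 x4=0x9b x5=0x58  N=0 Z=0
after  4: x0=0x10 x1=0x11 x2=0x05 x3=0x19 x4=0x9b x5=0x29  N=0 Z=0
after  5: x0=0x10 x1=0x11 x2=0x05 x3=0x05 x4=0x9b x5=0x29  N=0 Z=0
-- IRQ taken; context saved, return-PC = 6 --

SAVED = 0x05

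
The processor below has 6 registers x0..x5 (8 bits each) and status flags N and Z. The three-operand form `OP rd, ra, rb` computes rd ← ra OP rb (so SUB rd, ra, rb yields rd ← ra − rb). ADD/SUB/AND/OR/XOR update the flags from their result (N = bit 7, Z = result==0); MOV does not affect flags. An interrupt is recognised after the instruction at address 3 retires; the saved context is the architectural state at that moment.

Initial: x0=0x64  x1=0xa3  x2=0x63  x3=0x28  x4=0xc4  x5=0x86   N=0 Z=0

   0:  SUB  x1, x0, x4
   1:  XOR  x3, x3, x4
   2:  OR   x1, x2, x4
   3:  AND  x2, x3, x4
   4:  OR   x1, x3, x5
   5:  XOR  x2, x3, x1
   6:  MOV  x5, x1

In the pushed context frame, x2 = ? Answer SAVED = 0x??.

after  0: x0=0x64 x1=0xa0 x2=0x63 x3=0x28 x4=0xc4 x5=0x86  N=1 Z=0
after  1: x0=0x64 x1=0xa0 x2=0x63 x3=0xec x4=0xc4 x5=0x86  N=1 Z=0
after  2: x0=0x64 x1=0xe7 x2=0x63 x3=0xec x4=0xc4 x5=0x86  N=1 Z=0
after  3: x0=0x64 x1=0xe7 x2=0xc4 x3=0xec x4=0xc4 x5=0x86  N=1 Z=0
-- IRQ taken; context saved, return-PC = 4 --

SAVED = 0xc4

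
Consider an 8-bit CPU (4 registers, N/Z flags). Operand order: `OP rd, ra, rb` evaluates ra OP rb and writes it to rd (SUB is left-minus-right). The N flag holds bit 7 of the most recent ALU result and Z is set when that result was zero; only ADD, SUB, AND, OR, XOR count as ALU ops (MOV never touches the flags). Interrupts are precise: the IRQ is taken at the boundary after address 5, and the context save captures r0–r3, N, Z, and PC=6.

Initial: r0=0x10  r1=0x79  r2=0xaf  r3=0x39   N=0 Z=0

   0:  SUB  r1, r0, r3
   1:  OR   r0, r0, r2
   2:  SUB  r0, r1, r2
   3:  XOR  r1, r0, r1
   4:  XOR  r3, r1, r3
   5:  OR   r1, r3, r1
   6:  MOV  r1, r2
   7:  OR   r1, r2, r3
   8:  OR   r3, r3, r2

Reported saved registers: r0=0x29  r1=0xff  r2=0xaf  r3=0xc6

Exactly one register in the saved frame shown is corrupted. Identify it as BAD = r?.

after  0: r0=0x10 r1=0xd7 r2=0xaf r3=0x39  N=1 Z=0
after  1: r0=0xbf r1=0xd7 r2=0xaf r3=0x39  N=1 Z=0
after  2: r0=0x28 r1=0xd7 r2=0xaf r3=0x39  N=0 Z=0
after  3: r0=0x28 r1=0xff r2=0xaf r3=0x39  N=1 Z=0
after  4: r0=0x28 r1=0xff r2=0xaf r3=0xc6  N=1 Z=0
after  5: r0=0x28 r1=0xff r2=0xaf r3=0xc6  N=1 Z=0
-- IRQ taken; context saved, return-PC = 6 --
mismatch: r0: reported 0x29 vs actual 0x28

BAD = r0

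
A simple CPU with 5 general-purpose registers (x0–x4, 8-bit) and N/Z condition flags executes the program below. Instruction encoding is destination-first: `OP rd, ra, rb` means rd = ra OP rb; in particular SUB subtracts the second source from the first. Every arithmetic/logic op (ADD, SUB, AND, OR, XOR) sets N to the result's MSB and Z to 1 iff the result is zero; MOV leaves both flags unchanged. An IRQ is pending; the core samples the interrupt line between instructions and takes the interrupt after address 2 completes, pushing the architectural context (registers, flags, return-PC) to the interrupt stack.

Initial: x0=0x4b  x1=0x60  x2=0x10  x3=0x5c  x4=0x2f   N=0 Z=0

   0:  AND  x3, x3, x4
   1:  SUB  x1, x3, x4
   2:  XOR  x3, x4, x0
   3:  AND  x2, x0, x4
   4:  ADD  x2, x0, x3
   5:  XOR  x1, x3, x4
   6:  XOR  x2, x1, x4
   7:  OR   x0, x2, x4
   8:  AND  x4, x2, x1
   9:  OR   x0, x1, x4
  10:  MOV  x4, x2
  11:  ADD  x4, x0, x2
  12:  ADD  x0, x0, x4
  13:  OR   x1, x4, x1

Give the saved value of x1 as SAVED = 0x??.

SAVED = 0xdd

after  0: x0=0x4b x1=0x60 x2=0x10 x3=0x0c x4=0x2f  N=0 Z=0
after  1: x0=0x4b x1=0xdd x2=0x10 x3=0x0c x4=0x2f  N=1 Z=0
after  2: x0=0x4b x1=0xdd x2=0x10 x3=0x64 x4=0x2f  N=0 Z=0
-- IRQ taken; context saved, return-PC = 3 --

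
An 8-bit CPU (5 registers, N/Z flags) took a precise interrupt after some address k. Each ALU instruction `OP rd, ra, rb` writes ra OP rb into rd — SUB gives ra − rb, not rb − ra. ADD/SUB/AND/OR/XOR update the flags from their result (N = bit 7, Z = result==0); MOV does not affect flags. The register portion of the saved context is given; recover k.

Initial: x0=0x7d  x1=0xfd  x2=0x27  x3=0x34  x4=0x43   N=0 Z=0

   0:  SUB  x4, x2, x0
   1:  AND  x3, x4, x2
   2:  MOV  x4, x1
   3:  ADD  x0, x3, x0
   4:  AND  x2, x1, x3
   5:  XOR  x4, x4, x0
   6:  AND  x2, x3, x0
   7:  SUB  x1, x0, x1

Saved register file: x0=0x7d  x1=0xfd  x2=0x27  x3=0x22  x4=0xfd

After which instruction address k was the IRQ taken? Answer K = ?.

after  0: x0=0x7d x1=0xfd x2=0x27 x3=0x34 x4=0xaa  N=1 Z=0
after  1: x0=0x7d x1=0xfd x2=0x27 x3=0x22 x4=0xaa  N=0 Z=0
after  2: x0=0x7d x1=0xfd x2=0x27 x3=0x22 x4=0xfd  N=0 Z=0
-- IRQ taken; context saved, return-PC = 3 --

K = 2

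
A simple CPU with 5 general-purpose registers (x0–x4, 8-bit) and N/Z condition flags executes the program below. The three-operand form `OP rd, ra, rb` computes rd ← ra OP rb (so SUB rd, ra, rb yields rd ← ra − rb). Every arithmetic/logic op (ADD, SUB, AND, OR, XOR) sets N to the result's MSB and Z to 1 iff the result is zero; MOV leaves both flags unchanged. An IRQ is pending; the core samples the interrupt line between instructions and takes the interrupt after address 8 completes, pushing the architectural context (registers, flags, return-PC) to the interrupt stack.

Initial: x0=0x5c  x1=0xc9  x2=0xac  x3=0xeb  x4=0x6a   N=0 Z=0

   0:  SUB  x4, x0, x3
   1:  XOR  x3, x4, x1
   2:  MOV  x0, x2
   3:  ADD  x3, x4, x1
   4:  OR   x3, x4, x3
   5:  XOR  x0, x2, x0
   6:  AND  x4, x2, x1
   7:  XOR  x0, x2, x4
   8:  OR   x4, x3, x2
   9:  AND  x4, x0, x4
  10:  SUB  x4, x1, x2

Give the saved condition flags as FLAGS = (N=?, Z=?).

FLAGS = (N=1, Z=0)

after  0: x0=0x5c x1=0xc9 x2=0xac x3=0xeb x4=0x71  N=0 Z=0
after  1: x0=0x5c x1=0xc9 x2=0xac x3=0xb8 x4=0x71  N=1 Z=0
after  2: x0=0xac x1=0xc9 x2=0xac x3=0xb8 x4=0x71  N=1 Z=0
after  3: x0=0xac x1=0xc9 x2=0xac x3=0x3a x4=0x71  N=0 Z=0
after  4: x0=0xac x1=0xc9 x2=0xac x3=0x7b x4=0x71  N=0 Z=0
after  5: x0=0x00 x1=0xc9 x2=0xac x3=0x7b x4=0x71  N=0 Z=1
after  6: x0=0x00 x1=0xc9 x2=0xac x3=0x7b x4=0x88  N=1 Z=0
after  7: x0=0x24 x1=0xc9 x2=0xac x3=0x7b x4=0x88  N=0 Z=0
after  8: x0=0x24 x1=0xc9 x2=0xac x3=0x7b x4=0xff  N=1 Z=0
-- IRQ taken; context saved, return-PC = 9 --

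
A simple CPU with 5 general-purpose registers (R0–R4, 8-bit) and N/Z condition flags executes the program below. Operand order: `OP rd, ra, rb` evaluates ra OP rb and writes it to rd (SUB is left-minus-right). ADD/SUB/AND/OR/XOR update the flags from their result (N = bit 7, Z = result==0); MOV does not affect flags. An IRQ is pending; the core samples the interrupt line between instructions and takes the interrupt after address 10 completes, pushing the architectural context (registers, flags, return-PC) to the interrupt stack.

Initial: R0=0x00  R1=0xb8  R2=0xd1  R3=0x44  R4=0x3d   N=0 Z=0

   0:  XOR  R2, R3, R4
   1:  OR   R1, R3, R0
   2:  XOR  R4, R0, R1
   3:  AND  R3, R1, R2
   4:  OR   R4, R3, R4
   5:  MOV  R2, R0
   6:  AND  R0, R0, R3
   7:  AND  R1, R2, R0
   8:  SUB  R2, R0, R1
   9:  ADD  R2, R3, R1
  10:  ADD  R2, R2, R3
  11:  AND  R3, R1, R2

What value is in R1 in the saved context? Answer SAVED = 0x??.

after  0: R0=0x00 R1=0xb8 R2=0x79 R3=0x44 R4=0x3d  N=0 Z=0
after  1: R0=0x00 R1=0x44 R2=0x79 R3=0x44 R4=0x3d  N=0 Z=0
after  2: R0=0x00 R1=0x44 R2=0x79 R3=0x44 R4=0x44  N=0 Z=0
after  3: R0=0x00 R1=0x44 R2=0x79 R3=0x40 R4=0x44  N=0 Z=0
after  4: R0=0x00 R1=0x44 R2=0x79 R3=0x40 R4=0x44  N=0 Z=0
after  5: R0=0x00 R1=0x44 R2=0x00 R3=0x40 R4=0x44  N=0 Z=0
after  6: R0=0x00 R1=0x44 R2=0x00 R3=0x40 R4=0x44  N=0 Z=1
after  7: R0=0x00 R1=0x00 R2=0x00 R3=0x40 R4=0x44  N=0 Z=1
after  8: R0=0x00 R1=0x00 R2=0x00 R3=0x40 R4=0x44  N=0 Z=1
after  9: R0=0x00 R1=0x00 R2=0x40 R3=0x40 R4=0x44  N=0 Z=0
after 10: R0=0x00 R1=0x00 R2=0x80 R3=0x40 R4=0x44  N=1 Z=0
-- IRQ taken; context saved, return-PC = 11 --

SAVED = 0x00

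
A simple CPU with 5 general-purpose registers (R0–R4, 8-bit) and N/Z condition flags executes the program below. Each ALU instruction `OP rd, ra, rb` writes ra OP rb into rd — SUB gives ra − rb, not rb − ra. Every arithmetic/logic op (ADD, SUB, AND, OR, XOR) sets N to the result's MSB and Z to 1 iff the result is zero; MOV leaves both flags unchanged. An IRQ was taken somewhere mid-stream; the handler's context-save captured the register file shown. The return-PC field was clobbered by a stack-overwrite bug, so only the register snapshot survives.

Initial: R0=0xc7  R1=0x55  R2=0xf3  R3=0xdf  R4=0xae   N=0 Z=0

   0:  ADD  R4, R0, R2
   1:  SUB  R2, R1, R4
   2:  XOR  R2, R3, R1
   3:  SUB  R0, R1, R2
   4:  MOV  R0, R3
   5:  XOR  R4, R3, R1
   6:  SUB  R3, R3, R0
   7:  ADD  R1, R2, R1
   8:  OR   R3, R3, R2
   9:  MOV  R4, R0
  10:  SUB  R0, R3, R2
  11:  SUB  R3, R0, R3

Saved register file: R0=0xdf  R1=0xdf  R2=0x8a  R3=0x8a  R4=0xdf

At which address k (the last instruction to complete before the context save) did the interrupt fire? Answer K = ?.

after  0: R0=0xc7 R1=0x55 R2=0xf3 R3=0xdf R4=0xba  N=1 Z=0
after  1: R0=0xc7 R1=0x55 R2=0x9b R3=0xdf R4=0xba  N=1 Z=0
after  2: R0=0xc7 R1=0x55 R2=0x8a R3=0xdf R4=0xba  N=1 Z=0
after  3: R0=0xcb R1=0x55 R2=0x8a R3=0xdf R4=0xba  N=1 Z=0
after  4: R0=0xdf R1=0x55 R2=0x8a R3=0xdf R4=0xba  N=1 Z=0
after  5: R0=0xdf R1=0x55 R2=0x8a R3=0xdf R4=0x8a  N=1 Z=0
after  6: R0=0xdf R1=0x55 R2=0x8a R3=0x00 R4=0x8a  N=0 Z=1
after  7: R0=0xdf R1=0xdf R2=0x8a R3=0x00 R4=0x8a  N=1 Z=0
after  8: R0=0xdf R1=0xdf R2=0x8a R3=0x8a R4=0x8a  N=1 Z=0
after  9: R0=0xdf R1=0xdf R2=0x8a R3=0x8a R4=0xdf  N=1 Z=0
-- IRQ taken; context saved, return-PC = 10 --

K = 9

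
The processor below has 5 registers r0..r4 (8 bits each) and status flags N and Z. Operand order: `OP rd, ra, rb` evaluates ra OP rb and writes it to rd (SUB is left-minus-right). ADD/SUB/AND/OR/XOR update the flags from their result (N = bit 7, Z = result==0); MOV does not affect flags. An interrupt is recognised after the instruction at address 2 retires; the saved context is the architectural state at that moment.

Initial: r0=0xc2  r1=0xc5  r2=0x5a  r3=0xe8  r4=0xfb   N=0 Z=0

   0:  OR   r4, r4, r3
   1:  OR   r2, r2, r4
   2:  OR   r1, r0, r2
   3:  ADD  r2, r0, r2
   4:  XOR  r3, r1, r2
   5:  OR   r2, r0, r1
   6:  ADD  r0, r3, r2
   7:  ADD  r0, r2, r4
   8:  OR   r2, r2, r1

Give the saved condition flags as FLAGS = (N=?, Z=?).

FLAGS = (N=1, Z=0)

after  0: r0=0xc2 r1=0xc5 r2=0x5a r3=0xe8 r4=0xfb  N=1 Z=0
after  1: r0=0xc2 r1=0xc5 r2=0xfb r3=0xe8 r4=0xfb  N=1 Z=0
after  2: r0=0xc2 r1=0xfb r2=0xfb r3=0xe8 r4=0xfb  N=1 Z=0
-- IRQ taken; context saved, return-PC = 3 --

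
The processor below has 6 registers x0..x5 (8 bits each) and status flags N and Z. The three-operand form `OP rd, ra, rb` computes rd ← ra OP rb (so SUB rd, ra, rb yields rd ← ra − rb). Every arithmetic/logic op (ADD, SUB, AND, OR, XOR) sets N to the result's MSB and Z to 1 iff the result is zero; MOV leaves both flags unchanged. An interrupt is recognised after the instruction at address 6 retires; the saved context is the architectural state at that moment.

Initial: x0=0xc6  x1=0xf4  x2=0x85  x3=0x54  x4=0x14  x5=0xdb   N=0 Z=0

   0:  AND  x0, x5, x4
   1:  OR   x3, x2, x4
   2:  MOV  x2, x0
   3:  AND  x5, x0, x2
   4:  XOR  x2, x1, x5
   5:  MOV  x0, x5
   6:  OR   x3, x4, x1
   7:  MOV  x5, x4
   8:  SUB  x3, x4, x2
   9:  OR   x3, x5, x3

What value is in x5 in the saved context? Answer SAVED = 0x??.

after  0: x0=0x10 x1=0xf4 x2=0x85 x3=0x54 x4=0x14 x5=0xdb  N=0 Z=0
after  1: x0=0x10 x1=0xf4 x2=0x85 x3=0x95 x4=0x14 x5=0xdb  N=1 Z=0
after  2: x0=0x10 x1=0xf4 x2=0x10 x3=0x95 x4=0x14 x5=0xdb  N=1 Z=0
after  3: x0=0x10 x1=0xf4 x2=0x10 x3=0x95 x4=0x14 x5=0x10  N=0 Z=0
after  4: x0=0x10 x1=0xf4 x2=0xe4 x3=0x95 x4=0x14 x5=0x10  N=1 Z=0
after  5: x0=0x10 x1=0xf4 x2=0xe4 x3=0x95 x4=0x14 x5=0x10  N=1 Z=0
after  6: x0=0x10 x1=0xf4 x2=0xe4 x3=0xf4 x4=0x14 x5=0x10  N=1 Z=0
-- IRQ taken; context saved, return-PC = 7 --

SAVED = 0x10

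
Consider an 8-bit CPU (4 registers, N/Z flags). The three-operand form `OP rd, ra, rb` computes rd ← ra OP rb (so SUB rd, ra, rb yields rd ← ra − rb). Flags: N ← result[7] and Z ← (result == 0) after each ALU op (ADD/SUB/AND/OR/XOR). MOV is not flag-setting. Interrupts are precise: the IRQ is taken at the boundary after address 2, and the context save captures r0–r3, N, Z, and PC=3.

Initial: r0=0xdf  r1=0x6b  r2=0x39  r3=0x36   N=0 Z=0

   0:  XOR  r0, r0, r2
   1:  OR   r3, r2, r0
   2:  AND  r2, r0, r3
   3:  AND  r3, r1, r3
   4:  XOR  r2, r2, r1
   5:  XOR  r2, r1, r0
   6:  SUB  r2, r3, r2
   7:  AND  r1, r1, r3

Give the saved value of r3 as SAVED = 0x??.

after  0: r0=0xe6 r1=0x6b r2=0x39 r3=0x36  N=1 Z=0
after  1: r0=0xe6 r1=0x6b r2=0x39 r3=0xff  N=1 Z=0
after  2: r0=0xe6 r1=0x6b r2=0xe6 r3=0xff  N=1 Z=0
-- IRQ taken; context saved, return-PC = 3 --

SAVED = 0xff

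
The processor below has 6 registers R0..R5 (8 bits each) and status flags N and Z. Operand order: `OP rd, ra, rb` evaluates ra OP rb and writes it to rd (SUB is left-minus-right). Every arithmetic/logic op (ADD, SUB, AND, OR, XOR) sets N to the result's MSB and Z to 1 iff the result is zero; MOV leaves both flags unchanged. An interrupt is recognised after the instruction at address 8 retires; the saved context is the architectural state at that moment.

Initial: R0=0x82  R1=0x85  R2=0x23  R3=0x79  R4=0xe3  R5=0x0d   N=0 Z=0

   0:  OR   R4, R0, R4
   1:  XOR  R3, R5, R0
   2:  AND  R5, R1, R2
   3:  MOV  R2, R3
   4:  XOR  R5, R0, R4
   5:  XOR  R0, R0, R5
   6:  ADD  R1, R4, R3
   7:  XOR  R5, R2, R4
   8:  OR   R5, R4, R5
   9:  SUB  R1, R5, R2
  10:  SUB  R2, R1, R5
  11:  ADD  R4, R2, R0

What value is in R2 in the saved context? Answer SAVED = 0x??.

after  0: R0=0x82 R1=0x85 R2=0x23 R3=0x79 R4=0xe3 R5=0x0d  N=1 Z=0
after  1: R0=0x82 R1=0x85 R2=0x23 R3=0x8f R4=0xe3 R5=0x0d  N=1 Z=0
after  2: R0=0x82 R1=0x85 R2=0x23 R3=0x8f R4=0xe3 R5=0x01  N=0 Z=0
after  3: R0=0x82 R1=0x85 R2=0x8f R3=0x8f R4=0xe3 R5=0x01  N=0 Z=0
after  4: R0=0x82 R1=0x85 R2=0x8f R3=0x8f R4=0xe3 R5=0x61  N=0 Z=0
after  5: R0=0xe3 R1=0x85 R2=0x8f R3=0x8f R4=0xe3 R5=0x61  N=1 Z=0
after  6: R0=0xe3 R1=0x72 R2=0x8f R3=0x8f R4=0xe3 R5=0x61  N=0 Z=0
after  7: R0=0xe3 R1=0x72 R2=0x8f R3=0x8f R4=0xe3 R5=0x6c  N=0 Z=0
after  8: R0=0xe3 R1=0x72 R2=0x8f R3=0x8f R4=0xe3 R5=0xef  N=1 Z=0
-- IRQ taken; context saved, return-PC = 9 --

SAVED = 0x8f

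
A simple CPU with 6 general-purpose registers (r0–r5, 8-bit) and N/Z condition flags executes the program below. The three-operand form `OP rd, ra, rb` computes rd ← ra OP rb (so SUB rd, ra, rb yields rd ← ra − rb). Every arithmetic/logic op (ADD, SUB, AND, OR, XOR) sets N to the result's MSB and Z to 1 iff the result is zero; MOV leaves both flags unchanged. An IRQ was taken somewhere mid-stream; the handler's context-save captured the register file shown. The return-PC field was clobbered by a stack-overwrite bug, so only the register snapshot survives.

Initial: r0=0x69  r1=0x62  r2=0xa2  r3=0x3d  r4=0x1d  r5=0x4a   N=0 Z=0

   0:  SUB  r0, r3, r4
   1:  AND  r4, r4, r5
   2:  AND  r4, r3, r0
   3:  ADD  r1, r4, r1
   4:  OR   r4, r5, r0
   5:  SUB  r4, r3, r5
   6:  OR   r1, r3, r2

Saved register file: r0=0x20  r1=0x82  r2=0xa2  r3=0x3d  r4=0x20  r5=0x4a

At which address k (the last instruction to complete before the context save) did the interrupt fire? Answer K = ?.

K = 3

after  0: r0=0x20 r1=0x62 r2=0xa2 r3=0x3d r4=0x1d r5=0x4a  N=0 Z=0
after  1: r0=0x20 r1=0x62 r2=0xa2 r3=0x3d r4=0x08 r5=0x4a  N=0 Z=0
after  2: r0=0x20 r1=0x62 r2=0xa2 r3=0x3d r4=0x20 r5=0x4a  N=0 Z=0
after  3: r0=0x20 r1=0x82 r2=0xa2 r3=0x3d r4=0x20 r5=0x4a  N=1 Z=0
-- IRQ taken; context saved, return-PC = 4 --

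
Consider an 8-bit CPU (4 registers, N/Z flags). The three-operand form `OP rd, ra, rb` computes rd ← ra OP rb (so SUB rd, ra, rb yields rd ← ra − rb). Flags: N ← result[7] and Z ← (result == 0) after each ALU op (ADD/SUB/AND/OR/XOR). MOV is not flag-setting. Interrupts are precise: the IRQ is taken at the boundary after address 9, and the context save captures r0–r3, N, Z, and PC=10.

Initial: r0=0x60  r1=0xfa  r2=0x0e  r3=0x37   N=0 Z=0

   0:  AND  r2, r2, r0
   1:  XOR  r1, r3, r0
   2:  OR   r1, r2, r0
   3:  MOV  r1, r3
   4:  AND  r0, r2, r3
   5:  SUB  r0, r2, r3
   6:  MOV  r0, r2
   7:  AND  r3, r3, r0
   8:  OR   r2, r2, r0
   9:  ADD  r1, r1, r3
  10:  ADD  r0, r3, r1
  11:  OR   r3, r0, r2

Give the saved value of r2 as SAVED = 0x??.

after  0: r0=0x60 r1=0xfa r2=0x00 r3=0x37  N=0 Z=1
after  1: r0=0x60 r1=0x57 r2=0x00 r3=0x37  N=0 Z=0
after  2: r0=0x60 r1=0x60 r2=0x00 r3=0x37  N=0 Z=0
after  3: r0=0x60 r1=0x37 r2=0x00 r3=0x37  N=0 Z=0
after  4: r0=0x00 r1=0x37 r2=0x00 r3=0x37  N=0 Z=1
after  5: r0=0xc9 r1=0x37 r2=0x00 r3=0x37  N=1 Z=0
after  6: r0=0x00 r1=0x37 r2=0x00 r3=0x37  N=1 Z=0
after  7: r0=0x00 r1=0x37 r2=0x00 r3=0x00  N=0 Z=1
after  8: r0=0x00 r1=0x37 r2=0x00 r3=0x00  N=0 Z=1
after  9: r0=0x00 r1=0x37 r2=0x00 r3=0x00  N=0 Z=0
-- IRQ taken; context saved, return-PC = 10 --

SAVED = 0x00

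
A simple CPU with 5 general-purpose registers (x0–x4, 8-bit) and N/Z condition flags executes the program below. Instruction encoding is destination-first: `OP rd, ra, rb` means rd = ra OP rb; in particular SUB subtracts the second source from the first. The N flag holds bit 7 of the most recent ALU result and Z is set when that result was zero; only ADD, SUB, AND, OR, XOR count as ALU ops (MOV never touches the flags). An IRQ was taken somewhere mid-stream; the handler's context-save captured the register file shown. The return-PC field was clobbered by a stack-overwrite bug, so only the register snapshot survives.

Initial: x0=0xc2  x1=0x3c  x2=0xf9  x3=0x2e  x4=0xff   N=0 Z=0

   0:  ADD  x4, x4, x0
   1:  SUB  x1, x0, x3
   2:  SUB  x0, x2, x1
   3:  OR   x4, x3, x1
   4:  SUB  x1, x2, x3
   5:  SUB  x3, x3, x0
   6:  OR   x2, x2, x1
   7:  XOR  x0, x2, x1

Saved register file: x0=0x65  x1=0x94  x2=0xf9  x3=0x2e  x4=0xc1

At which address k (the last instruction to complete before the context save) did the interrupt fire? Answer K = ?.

after  0: x0=0xc2 x1=0x3c x2=0xf9 x3=0x2e x4=0xc1  N=1 Z=0
after  1: x0=0xc2 x1=0x94 x2=0xf9 x3=0x2e x4=0xc1  N=1 Z=0
after  2: x0=0x65 x1=0x94 x2=0xf9 x3=0x2e x4=0xc1  N=0 Z=0
-- IRQ taken; context saved, return-PC = 3 --

K = 2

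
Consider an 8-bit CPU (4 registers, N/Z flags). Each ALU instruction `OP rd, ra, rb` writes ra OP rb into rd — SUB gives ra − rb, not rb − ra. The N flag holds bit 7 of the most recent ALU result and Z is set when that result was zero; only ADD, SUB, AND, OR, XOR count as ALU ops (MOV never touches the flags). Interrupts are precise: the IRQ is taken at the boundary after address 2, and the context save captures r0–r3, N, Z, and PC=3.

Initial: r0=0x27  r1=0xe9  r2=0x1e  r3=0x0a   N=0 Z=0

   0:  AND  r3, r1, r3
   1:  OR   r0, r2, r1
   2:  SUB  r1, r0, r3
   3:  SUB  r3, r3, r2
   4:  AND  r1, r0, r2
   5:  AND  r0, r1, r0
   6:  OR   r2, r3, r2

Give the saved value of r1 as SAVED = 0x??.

SAVED = 0xf7

after  0: r0=0x27 r1=0xe9 r2=0x1e r3=0x08  N=0 Z=0
after  1: r0=0xff r1=0xe9 r2=0x1e r3=0x08  N=1 Z=0
after  2: r0=0xff r1=0xf7 r2=0x1e r3=0x08  N=1 Z=0
-- IRQ taken; context saved, return-PC = 3 --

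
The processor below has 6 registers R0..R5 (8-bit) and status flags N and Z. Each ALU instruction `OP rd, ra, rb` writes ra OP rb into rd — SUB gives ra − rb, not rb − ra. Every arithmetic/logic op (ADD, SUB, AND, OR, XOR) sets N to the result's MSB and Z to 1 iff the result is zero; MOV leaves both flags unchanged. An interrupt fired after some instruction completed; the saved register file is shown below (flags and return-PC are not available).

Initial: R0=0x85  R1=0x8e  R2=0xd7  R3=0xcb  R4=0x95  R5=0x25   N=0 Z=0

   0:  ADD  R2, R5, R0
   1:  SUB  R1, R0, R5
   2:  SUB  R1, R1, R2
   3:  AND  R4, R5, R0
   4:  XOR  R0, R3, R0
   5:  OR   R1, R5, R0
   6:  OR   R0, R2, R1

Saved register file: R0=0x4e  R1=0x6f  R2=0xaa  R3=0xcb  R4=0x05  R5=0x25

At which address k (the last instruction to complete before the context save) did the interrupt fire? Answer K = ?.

K = 5

after  0: R0=0x85 R1=0x8e R2=0xaa R3=0xcb R4=0x95 R5=0x25  N=1 Z=0
after  1: R0=0x85 R1=0x60 R2=0xaa R3=0xcb R4=0x95 R5=0x25  N=0 Z=0
after  2: R0=0x85 R1=0xb6 R2=0xaa R3=0xcb R4=0x95 R5=0x25  N=1 Z=0
after  3: R0=0x85 R1=0xb6 R2=0xaa R3=0xcb R4=0x05 R5=0x25  N=0 Z=0
after  4: R0=0x4e R1=0xb6 R2=0xaa R3=0xcb R4=0x05 R5=0x25  N=0 Z=0
after  5: R0=0x4e R1=0x6f R2=0xaa R3=0xcb R4=0x05 R5=0x25  N=0 Z=0
-- IRQ taken; context saved, return-PC = 6 --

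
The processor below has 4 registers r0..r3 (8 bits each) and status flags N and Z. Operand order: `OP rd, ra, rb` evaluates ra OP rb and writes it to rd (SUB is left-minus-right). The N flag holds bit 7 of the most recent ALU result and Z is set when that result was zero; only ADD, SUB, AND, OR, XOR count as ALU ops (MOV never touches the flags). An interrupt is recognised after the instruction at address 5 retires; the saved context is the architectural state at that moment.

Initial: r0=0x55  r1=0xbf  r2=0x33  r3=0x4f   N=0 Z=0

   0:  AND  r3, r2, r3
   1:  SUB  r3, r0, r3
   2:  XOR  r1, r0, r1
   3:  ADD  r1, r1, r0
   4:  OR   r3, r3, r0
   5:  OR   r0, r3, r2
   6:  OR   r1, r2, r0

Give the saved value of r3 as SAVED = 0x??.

after  0: r0=0x55 r1=0xbf r2=0x33 r3=0x03  N=0 Z=0
after  1: r0=0x55 r1=0xbf r2=0x33 r3=0x52  N=0 Z=0
after  2: r0=0x55 r1=0xea r2=0x33 r3=0x52  N=1 Z=0
after  3: r0=0x55 r1=0x3f r2=0x33 r3=0x52  N=0 Z=0
after  4: r0=0x55 r1=0x3f r2=0x33 r3=0x57  N=0 Z=0
after  5: r0=0x77 r1=0x3f r2=0x33 r3=0x57  N=0 Z=0
-- IRQ taken; context saved, return-PC = 6 --

SAVED = 0x57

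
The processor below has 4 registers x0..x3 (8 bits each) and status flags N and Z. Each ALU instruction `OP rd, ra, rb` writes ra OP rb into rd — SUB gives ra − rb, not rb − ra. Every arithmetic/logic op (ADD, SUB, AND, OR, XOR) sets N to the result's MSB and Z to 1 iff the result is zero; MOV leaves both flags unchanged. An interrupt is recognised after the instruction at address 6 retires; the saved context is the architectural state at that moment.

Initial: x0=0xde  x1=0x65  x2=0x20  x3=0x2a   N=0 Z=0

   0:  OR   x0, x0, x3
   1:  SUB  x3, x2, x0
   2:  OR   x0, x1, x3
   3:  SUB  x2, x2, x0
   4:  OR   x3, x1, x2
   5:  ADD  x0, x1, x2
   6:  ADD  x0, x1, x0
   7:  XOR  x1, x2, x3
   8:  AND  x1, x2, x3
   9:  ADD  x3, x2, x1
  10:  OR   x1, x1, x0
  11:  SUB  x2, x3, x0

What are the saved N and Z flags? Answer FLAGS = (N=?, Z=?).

after  0: x0=0xfe x1=0x65 x2=0x20 x3=0x2a  N=1 Z=0
after  1: x0=0xfe x1=0x65 x2=0x20 x3=0x22  N=0 Z=0
after  2: x0=0x67 x1=0x65 x2=0x20 x3=0x22  N=0 Z=0
after  3: x0=0x67 x1=0x65 x2=0xb9 x3=0x22  N=1 Z=0
after  4: x0=0x67 x1=0x65 x2=0xb9 x3=0xfd  N=1 Z=0
after  5: x0=0x1e x1=0x65 x2=0xb9 x3=0xfd  N=0 Z=0
after  6: x0=0x83 x1=0x65 x2=0xb9 x3=0xfd  N=1 Z=0
-- IRQ taken; context saved, return-PC = 7 --

FLAGS = (N=1, Z=0)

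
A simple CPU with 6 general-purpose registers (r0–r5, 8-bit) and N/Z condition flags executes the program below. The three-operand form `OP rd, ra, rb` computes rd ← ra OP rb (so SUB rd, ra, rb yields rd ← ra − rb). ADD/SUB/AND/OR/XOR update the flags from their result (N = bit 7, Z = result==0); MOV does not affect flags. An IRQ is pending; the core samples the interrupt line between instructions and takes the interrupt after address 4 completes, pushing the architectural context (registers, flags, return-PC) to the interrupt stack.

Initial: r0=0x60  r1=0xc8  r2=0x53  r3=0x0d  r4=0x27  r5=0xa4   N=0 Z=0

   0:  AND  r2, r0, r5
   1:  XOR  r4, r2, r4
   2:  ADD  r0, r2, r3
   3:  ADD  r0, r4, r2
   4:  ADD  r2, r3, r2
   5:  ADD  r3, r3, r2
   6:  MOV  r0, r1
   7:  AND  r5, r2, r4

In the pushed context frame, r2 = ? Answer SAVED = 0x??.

SAVED = 0x2d

after  0: r0=0x60 r1=0xc8 r2=0x20 r3=0x0d r4=0x27 r5=0xa4  N=0 Z=0
after  1: r0=0x60 r1=0xc8 r2=0x20 r3=0x0d r4=0x07 r5=0xa4  N=0 Z=0
after  2: r0=0x2d r1=0xc8 r2=0x20 r3=0x0d r4=0x07 r5=0xa4  N=0 Z=0
after  3: r0=0x27 r1=0xc8 r2=0x20 r3=0x0d r4=0x07 r5=0xa4  N=0 Z=0
after  4: r0=0x27 r1=0xc8 r2=0x2d r3=0x0d r4=0x07 r5=0xa4  N=0 Z=0
-- IRQ taken; context saved, return-PC = 5 --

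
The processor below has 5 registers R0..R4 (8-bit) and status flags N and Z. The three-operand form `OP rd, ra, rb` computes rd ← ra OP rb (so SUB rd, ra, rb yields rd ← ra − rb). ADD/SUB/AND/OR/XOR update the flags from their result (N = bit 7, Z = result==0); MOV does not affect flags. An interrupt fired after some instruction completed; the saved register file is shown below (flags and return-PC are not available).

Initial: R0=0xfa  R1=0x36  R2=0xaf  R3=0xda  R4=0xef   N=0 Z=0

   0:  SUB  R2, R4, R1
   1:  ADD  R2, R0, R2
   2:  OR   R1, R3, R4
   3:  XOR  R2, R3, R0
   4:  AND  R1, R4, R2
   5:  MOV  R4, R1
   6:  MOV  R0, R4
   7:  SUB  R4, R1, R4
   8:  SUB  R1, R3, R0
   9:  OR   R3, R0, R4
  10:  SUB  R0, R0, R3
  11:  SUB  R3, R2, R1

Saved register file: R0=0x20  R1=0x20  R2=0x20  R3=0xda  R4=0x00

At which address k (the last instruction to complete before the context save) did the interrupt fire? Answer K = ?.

after  0: R0=0xfa R1=0x36 R2=0xb9 R3=0xda R4=0xef  N=1 Z=0
after  1: R0=0xfa R1=0x36 R2=0xb3 R3=0xda R4=0xef  N=1 Z=0
after  2: R0=0xfa R1=0xff R2=0xb3 R3=0xda R4=0xef  N=1 Z=0
after  3: R0=0xfa R1=0xff R2=0x20 R3=0xda R4=0xef  N=0 Z=0
after  4: R0=0xfa R1=0x20 R2=0x20 R3=0xda R4=0xef  N=0 Z=0
after  5: R0=0xfa R1=0x20 R2=0x20 R3=0xda R4=0x20  N=0 Z=0
after  6: R0=0x20 R1=0x20 R2=0x20 R3=0xda R4=0x20  N=0 Z=0
after  7: R0=0x20 R1=0x20 R2=0x20 R3=0xda R4=0x00  N=0 Z=1
-- IRQ taken; context saved, return-PC = 8 --

K = 7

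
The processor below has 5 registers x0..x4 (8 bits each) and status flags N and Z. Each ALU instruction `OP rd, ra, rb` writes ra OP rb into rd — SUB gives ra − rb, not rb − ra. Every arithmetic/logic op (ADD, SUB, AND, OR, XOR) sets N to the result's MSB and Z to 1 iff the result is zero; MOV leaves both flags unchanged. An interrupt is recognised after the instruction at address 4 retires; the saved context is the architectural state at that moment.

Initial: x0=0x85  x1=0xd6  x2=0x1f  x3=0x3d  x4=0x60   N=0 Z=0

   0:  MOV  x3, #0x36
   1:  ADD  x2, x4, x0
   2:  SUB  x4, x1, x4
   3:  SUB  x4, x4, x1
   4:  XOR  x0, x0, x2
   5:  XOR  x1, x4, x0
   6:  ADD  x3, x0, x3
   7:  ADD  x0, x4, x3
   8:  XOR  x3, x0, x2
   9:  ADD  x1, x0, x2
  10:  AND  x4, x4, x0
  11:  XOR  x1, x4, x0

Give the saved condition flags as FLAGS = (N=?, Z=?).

after  0: x0=0x85 x1=0xd6 x2=0x1f x3=0x36 x4=0x60  N=0 Z=0
after  1: x0=0x85 x1=0xd6 x2=0xe5 x3=0x36 x4=0x60  N=1 Z=0
after  2: x0=0x85 x1=0xd6 x2=0xe5 x3=0x36 x4=0x76  N=0 Z=0
after  3: x0=0x85 x1=0xd6 x2=0xe5 x3=0x36 x4=0xa0  N=1 Z=0
after  4: x0=0x60 x1=0xd6 x2=0xe5 x3=0x36 x4=0xa0  N=0 Z=0
-- IRQ taken; context saved, return-PC = 5 --

FLAGS = (N=0, Z=0)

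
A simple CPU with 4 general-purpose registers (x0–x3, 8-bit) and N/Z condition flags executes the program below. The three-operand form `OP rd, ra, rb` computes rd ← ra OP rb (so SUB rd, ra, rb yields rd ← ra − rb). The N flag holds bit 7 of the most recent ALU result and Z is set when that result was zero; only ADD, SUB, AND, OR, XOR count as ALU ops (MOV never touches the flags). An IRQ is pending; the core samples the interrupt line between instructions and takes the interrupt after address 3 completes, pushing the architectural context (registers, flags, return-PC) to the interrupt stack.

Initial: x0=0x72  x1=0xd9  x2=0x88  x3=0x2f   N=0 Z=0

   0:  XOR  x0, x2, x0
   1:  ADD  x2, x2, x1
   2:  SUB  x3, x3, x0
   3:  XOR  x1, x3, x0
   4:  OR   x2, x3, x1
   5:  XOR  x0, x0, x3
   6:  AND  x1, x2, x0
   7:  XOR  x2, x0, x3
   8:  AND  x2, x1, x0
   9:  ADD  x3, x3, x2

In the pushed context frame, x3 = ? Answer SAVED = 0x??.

after  0: x0=0xfa x1=0xd9 x2=0x88 x3=0x2f  N=1 Z=0
after  1: x0=0xfa x1=0xd9 x2=0x61 x3=0x2f  N=0 Z=0
after  2: x0=0xfa x1=0xd9 x2=0x61 x3=0x35  N=0 Z=0
after  3: x0=0xfa x1=0xcf x2=0x61 x3=0x35  N=1 Z=0
-- IRQ taken; context saved, return-PC = 4 --

SAVED = 0x35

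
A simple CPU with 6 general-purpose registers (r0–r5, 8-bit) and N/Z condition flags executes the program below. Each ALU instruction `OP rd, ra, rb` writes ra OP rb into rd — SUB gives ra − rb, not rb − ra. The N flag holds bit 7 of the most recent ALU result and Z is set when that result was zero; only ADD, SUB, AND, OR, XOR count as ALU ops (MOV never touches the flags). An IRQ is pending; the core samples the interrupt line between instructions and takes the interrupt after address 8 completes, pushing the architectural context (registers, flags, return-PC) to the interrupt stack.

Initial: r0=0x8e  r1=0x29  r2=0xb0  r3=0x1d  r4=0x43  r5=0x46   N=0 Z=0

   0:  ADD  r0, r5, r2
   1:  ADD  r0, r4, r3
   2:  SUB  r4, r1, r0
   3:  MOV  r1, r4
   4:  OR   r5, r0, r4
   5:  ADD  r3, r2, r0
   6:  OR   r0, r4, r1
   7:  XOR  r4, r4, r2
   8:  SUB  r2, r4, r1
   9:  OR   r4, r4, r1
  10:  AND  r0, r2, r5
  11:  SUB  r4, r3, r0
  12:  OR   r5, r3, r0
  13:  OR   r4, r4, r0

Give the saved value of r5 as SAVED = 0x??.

after  0: r0=0xf6 r1=0x29 r2=0xb0 r3=0x1d r4=0x43 r5=0x46  N=1 Z=0
after  1: r0=0x60 r1=0x29 r2=0xb0 r3=0x1d r4=0x43 r5=0x46  N=0 Z=0
after  2: r0=0x60 r1=0x29 r2=0xb0 r3=0x1d r4=0xc9 r5=0x46  N=1 Z=0
after  3: r0=0x60 r1=0xc9 r2=0xb0 r3=0x1d r4=0xc9 r5=0x46  N=1 Z=0
after  4: r0=0x60 r1=0xc9 r2=0xb0 r3=0x1d r4=0xc9 r5=0xe9  N=1 Z=0
after  5: r0=0x60 r1=0xc9 r2=0xb0 r3=0x10 r4=0xc9 r5=0xe9  N=0 Z=0
after  6: r0=0xc9 r1=0xc9 r2=0xb0 r3=0x10 r4=0xc9 r5=0xe9  N=1 Z=0
after  7: r0=0xc9 r1=0xc9 r2=0xb0 r3=0x10 r4=0x79 r5=0xe9  N=0 Z=0
after  8: r0=0xc9 r1=0xc9 r2=0xb0 r3=0x10 r4=0x79 r5=0xe9  N=1 Z=0
-- IRQ taken; context saved, return-PC = 9 --

SAVED = 0xe9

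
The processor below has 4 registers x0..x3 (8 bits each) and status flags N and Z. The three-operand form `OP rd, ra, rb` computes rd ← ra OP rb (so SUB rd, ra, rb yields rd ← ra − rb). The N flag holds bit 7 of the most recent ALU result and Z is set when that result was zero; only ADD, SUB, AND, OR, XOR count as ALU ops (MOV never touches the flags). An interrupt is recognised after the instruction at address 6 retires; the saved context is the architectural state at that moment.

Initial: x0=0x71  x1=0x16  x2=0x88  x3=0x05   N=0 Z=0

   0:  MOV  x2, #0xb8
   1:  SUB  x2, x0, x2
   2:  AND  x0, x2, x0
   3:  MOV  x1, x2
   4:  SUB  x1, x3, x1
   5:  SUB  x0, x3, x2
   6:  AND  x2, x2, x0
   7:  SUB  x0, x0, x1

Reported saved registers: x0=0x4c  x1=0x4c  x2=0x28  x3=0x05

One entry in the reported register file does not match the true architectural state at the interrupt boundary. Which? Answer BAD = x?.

after  0: x0=0x71 x1=0x16 x2=0xb8 x3=0x05  N=0 Z=0
after  1: x0=0x71 x1=0x16 x2=0xb9 x3=0x05  N=1 Z=0
after  2: x0=0x31 x1=0x16 x2=0xb9 x3=0x05  N=0 Z=0
after  3: x0=0x31 x1=0xb9 x2=0xb9 x3=0x05  N=0 Z=0
after  4: x0=0x31 x1=0x4c x2=0xb9 x3=0x05  N=0 Z=0
after  5: x0=0x4c x1=0x4c x2=0xb9 x3=0x05  N=0 Z=0
after  6: x0=0x4c x1=0x4c x2=0x08 x3=0x05  N=0 Z=0
-- IRQ taken; context saved, return-PC = 7 --
mismatch: x2: reported 0x28 vs actual 0x08

BAD = x2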